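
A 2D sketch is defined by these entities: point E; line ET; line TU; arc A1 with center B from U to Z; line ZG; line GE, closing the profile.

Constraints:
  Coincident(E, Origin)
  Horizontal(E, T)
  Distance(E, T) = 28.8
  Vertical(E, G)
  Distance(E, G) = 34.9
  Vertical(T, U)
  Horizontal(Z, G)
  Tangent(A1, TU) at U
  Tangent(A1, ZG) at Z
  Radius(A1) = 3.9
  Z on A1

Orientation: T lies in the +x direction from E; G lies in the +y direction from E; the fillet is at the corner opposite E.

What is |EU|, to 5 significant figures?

42.314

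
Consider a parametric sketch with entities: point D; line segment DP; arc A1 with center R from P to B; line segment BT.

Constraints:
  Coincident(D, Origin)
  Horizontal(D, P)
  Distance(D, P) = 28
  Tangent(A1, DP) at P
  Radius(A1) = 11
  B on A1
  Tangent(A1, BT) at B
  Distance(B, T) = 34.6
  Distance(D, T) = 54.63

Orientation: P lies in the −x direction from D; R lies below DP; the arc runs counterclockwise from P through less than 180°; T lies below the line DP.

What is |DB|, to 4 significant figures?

41.07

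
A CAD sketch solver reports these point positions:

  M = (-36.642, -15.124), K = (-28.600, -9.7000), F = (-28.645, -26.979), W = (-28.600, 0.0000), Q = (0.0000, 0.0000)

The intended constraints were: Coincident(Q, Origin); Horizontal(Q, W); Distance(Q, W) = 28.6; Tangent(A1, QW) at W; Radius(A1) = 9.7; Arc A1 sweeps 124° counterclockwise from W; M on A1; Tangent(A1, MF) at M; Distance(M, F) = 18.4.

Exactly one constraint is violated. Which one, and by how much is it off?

Distance(M, F) = 18.4 — off by 4.10.

Q = (0.00, 0.00) ✓; Q.y = 0.00, W.y = 0.00 ✓; |QW| = 28.60 ✓; ∠(KW, WQ) = 90.00° ✓; |KW| = 9.700 ✓; bearing(K→M) − bearing(K→W) = 124.0° ✓; |KM| = 9.700 ✓; ∠(KM, MF) = 90.00° ✓; |MF| = 14.30 ✗.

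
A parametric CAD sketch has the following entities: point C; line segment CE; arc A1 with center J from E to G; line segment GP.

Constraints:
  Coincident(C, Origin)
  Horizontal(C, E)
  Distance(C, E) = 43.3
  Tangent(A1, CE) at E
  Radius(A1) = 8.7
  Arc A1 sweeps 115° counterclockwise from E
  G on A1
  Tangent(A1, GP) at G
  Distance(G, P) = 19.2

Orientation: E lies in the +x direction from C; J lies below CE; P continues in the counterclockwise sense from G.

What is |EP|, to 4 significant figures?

29.78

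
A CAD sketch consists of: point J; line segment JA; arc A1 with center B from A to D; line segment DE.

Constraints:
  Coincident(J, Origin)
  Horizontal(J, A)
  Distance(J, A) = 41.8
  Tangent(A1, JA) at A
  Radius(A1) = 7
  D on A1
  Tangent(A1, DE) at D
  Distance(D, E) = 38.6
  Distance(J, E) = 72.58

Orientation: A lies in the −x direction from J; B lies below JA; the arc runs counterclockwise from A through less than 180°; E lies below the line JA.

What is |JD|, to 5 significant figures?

48.804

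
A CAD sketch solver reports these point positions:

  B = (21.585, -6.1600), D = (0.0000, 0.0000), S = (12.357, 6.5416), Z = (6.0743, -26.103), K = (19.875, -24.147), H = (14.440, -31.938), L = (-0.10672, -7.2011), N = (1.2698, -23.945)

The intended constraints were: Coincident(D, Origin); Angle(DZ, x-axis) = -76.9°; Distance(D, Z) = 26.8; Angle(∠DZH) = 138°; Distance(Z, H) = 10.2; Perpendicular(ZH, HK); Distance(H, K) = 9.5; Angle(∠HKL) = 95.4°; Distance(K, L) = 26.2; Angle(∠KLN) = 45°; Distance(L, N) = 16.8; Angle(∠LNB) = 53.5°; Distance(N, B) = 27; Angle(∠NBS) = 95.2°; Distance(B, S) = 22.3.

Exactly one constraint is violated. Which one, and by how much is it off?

Distance(B, S) = 22.3 — off by 6.60.

D = (0.00, 0.00) ✓; DZ at -76.90° ✓; |DZ| = 26.80 ✓; ∠DZH = 138.0° ✓; |ZH| = 10.20 ✓; ∠(ZH, HK) = 90.00° ✓; |HK| = 9.499 ✓; ∠HKL = 95.40° ✓; |KL| = 26.20 ✓; ∠KLN = 45.00° ✓; |LN| = 16.80 ✓; ∠LNB = 53.50° ✓; |NB| = 27.00 ✓; ∠NBS = 95.20° ✓; |BS| = 15.70 ✗.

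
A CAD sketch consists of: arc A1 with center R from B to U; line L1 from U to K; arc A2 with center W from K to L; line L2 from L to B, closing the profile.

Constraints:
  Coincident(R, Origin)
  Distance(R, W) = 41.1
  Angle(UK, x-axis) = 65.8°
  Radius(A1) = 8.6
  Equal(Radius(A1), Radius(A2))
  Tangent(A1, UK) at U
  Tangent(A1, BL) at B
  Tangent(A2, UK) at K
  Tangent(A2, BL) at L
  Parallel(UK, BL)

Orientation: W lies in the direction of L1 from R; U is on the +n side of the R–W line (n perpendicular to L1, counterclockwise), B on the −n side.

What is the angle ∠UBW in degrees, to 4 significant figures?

78.18°

The slot axis is L1's direction at 65.8°, so u = (cos 65.8°, sin 65.8°) = (0.4099, 0.9121) and n = (−sin 65.8°, cos 65.8°) = (-0.9121, 0.4099). R is at the origin and W lies 41.1 along u from R, so W = 41.1·u = (16.85, 37.49). Tangency of A1 to both parallel lines with radius 8.6 puts U and B at R ± 8.6·n: U = (-7.844, 3.525), B = (7.844, -3.525). Then cos ∠UBW = BU·BW / (|BU||BW|), giving 78.18°.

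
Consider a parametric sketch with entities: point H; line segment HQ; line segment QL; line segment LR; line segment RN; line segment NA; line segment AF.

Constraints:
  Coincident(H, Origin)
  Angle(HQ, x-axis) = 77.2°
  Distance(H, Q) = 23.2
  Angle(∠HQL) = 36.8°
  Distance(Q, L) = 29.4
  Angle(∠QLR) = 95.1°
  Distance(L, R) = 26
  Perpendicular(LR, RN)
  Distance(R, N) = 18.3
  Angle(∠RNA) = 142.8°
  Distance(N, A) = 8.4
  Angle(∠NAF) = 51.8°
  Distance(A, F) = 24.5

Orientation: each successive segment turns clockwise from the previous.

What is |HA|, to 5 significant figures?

15.265

H is at the origin; HQ runs at 77.2° with length 23.2, so Q = (5.1399, 22.623). ∠HQL = 36.8° gives QL at -66.000° from the x-axis; with |QL| = 29.4, L = (17.098, -4.2348). ∠QLR = 95.1° gives LR at -150.90° from the x-axis; with |LR| = 26.0, R = (-5.6201, -16.879). LR ⟂ RN, so RN runs at 119.10°; with |RN| = 18.3, N = (-14.520, -0.88946). ∠RNA = 142.8° gives NA at 81.900° from the x-axis; with |NA| = 8.4, A = (-13.336, 7.4267). Then |HA| = |A − H| = 15.265.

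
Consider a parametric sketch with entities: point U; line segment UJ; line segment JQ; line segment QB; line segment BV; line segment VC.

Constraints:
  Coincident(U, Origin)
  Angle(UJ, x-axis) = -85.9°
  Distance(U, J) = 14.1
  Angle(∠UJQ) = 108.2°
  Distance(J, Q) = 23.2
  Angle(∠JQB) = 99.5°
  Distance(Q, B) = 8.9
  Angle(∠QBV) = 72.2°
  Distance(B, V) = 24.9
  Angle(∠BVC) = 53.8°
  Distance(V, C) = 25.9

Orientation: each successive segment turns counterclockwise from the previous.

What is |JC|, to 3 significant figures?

22.5

U is at the origin; UJ runs at -85.9° with length 14.1, so J = (1.01, -14.1). ∠UJQ = 108.2° gives JQ at -14.1° from the x-axis; with |JQ| = 23.2, Q = (23.5, -19.7). ∠JQB = 99.5° gives QB at 66.4° from the x-axis; with |QB| = 8.9, B = (27.1, -11.6). ∠QBV = 72.2° gives BV at 174° from the x-axis; with |BV| = 24.9, V = (2.30, -9.04). ∠BVC = 53.8° gives VC at -59.6° from the x-axis; with |VC| = 25.9, C = (15.4, -31.4). Then |JC| = |C − J| = 22.5.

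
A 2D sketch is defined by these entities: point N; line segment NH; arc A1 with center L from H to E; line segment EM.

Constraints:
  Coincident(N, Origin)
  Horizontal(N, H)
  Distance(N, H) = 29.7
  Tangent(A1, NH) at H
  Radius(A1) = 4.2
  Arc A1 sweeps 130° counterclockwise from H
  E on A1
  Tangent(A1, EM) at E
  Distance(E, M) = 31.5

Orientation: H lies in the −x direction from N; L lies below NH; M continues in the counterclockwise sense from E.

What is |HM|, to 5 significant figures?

35.396

N is at the origin; NH is horizontal with |NH| = 29.7 and H on the −x side, so H = (-29.700, 0.0000). Since A1 is tangent to NH there, LH ⟂ NH, so L = H + (0, -4.2) = (-29.700, -4.2000). On A1, H sits at bearing 90° from L; a 130° counterclockwise sweep puts E at bearing 220°, so E = L + 4.2·(cos 220°, sin 220°) = (-32.917, -6.8997). A1 meets EM tangentially, so LE is at right angles to EM, so EM runs along (−sin 220°, cos 220°); with |EM| = 31.5, M = (-12.670, -31.030). Then |HM| = |M − H| = 35.396.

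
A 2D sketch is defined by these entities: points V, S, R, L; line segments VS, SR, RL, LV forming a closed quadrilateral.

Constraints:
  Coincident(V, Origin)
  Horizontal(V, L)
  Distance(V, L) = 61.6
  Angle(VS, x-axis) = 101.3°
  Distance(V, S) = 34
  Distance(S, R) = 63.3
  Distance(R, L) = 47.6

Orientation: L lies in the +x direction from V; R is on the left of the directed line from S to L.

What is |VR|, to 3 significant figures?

72.5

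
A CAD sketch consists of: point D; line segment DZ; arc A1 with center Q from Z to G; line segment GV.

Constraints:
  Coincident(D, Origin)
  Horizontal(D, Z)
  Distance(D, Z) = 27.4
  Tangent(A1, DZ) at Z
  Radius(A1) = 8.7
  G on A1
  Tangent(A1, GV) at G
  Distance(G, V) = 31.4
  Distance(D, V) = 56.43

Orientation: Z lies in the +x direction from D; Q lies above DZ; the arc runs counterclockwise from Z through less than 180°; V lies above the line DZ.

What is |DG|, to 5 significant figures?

36.641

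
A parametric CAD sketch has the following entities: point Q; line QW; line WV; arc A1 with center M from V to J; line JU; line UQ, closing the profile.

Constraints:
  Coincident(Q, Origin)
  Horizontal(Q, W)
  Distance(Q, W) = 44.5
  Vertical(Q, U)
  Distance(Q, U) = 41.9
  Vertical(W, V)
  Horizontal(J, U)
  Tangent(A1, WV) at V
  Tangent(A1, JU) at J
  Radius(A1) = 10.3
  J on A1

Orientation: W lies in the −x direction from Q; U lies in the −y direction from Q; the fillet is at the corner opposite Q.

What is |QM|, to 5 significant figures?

46.564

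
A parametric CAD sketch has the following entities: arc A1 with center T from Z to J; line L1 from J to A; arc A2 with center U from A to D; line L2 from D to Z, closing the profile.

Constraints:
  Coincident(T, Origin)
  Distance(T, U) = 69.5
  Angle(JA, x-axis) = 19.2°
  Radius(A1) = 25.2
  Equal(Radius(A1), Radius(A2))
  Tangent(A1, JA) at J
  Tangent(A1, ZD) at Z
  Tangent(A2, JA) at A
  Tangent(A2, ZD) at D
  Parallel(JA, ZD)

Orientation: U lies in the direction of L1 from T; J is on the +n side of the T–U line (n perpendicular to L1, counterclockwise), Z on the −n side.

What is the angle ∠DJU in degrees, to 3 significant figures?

16.0°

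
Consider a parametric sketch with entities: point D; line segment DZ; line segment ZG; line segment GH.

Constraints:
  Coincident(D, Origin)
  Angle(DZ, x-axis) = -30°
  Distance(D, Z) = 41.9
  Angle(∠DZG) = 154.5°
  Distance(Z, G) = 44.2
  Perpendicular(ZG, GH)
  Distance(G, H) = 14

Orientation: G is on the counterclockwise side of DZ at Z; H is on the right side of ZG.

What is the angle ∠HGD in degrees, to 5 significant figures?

102.40°

∠DZG = 154.5°, so ZG runs at -30.0° + (180° − 154.5°) = -4.5000° from the x-axis; with |ZG| = 44.2, G = Z + 44.2·(cos -4.5000°, sin -4.5000°) = (80.350, -24.418). ZG ⟂ GH; with |GH| = 14.0 on the right of ZG, H = G + 14.0·(-0.078459, -0.99692) = (79.252, -38.375). Then cos ∠HGD = GH·GD / (|GH||GD|), giving 102.40°.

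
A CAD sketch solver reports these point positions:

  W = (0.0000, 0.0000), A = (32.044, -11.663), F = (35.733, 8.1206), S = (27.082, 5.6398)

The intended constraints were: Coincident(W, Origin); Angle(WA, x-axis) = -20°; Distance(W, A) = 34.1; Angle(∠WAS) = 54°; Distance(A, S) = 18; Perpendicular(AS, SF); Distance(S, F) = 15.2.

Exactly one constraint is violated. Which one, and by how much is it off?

Distance(S, F) = 15.2 — off by 6.20.

W = (0.00, 0.00) ✓; WA at -20.00° ✓; |WA| = 34.10 ✓; ∠WAS = 54.00° ✓; |AS| = 18.00 ✓; ∠(AS, SF) = 90.00° ✓; |SF| = 9.000 ✗.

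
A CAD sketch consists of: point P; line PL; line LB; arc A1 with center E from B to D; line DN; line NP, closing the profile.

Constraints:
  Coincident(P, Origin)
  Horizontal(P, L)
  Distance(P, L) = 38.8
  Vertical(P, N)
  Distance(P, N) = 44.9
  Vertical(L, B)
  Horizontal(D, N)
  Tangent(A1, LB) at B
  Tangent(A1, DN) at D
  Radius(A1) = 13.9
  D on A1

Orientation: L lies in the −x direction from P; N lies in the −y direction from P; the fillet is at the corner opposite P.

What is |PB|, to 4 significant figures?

49.66

The virtual corner opposite P is at (-38.80, -44.90). Since A1 is tangent to LB there, EB ⟂ LB and since A1 is tangent to DN there, ED ⟂ DN, with radius 13.9, so the center E sits 13.9 in from both sides at E = (-24.90, -31.00). That places the tangent points at B = (-38.80, -31.00) on LB and D = (-24.90, -44.90) on DN. Then |PB| = |B − P| = 49.66.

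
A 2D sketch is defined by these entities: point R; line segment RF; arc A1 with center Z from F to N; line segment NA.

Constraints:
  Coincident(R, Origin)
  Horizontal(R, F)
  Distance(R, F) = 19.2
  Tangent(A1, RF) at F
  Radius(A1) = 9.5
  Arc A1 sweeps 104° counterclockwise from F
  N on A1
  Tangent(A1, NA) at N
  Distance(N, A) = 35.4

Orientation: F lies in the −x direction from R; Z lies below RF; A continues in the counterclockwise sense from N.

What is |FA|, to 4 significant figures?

46.15

On A1, F sits at bearing 90° from Z; a 104° counterclockwise sweep puts N at bearing 194°, so N = Z + 9.5·(cos 194°, sin 194°) = (-28.42, -11.80). Tangency of A1 to NA means the radius ZN is perpendicular to NA, so NA runs along (−sin 194°, cos 194°); with |NA| = 35.4, A = (-19.85, -46.15). Then |FA| = |A − F| = 46.15.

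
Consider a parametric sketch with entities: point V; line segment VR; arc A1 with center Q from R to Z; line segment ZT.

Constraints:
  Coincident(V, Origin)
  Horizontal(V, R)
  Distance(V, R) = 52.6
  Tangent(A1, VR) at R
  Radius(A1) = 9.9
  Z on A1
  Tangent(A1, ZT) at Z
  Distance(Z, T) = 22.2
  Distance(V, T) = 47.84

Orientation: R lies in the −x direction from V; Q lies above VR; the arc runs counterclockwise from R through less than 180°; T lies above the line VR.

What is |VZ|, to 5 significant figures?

43.636

Checks: ∠(QR, RV) = 90.00° ✓; |QZ| = 9.900 ✓; ∠(QZ, ZT) = 90.00° ✓; |ZT| = 22.20 ✓; |VT| = 47.84 ✓.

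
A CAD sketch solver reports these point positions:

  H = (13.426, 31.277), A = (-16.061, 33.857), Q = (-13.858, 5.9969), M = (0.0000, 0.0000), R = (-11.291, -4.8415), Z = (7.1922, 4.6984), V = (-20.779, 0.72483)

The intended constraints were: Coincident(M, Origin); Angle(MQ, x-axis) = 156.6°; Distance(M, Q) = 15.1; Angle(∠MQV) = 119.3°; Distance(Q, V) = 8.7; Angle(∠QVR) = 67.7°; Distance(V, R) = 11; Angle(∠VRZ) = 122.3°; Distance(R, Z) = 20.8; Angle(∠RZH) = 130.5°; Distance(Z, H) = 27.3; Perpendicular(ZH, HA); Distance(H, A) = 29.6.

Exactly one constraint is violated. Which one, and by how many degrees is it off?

Perpendicular(ZH, HA) — off by 8.20°.

M = (0.00, 0.00) ✓; MQ at 156.6° ✓; |MQ| = 15.10 ✓; ∠MQV = 119.3° ✓; |QV| = 8.700 ✓; ∠QVR = 67.70° ✓; |VR| = 11.00 ✓; ∠VRZ = 122.3° ✓; |RZ| = 20.80 ✓; ∠RZH = 130.5° ✓; |ZH| = 27.30 ✓; ∠(ZH, HA) = 98.20° ✗; |HA| = 29.60 ✓.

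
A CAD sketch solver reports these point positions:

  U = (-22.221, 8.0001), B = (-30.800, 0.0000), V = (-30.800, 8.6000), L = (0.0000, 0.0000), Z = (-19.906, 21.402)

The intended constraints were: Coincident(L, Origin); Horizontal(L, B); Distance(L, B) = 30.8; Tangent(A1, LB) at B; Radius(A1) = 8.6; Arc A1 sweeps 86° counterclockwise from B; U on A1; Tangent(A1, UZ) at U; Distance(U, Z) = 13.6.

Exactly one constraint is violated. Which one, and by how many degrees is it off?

Tangent(A1, UZ) at U — off by 5.80°.

L = (0.00, 0.00) ✓; L.y = 0.00, B.y = 0.00 ✓; |LB| = 30.80 ✓; ∠(VB, BL) = 90.00° ✓; |VB| = 8.600 ✓; bearing(V→U) − bearing(V→B) = 86.00° ✓; |VU| = 8.600 ✓; ∠(VU, UZ) = 95.80° ✗; |UZ| = 13.60 ✓.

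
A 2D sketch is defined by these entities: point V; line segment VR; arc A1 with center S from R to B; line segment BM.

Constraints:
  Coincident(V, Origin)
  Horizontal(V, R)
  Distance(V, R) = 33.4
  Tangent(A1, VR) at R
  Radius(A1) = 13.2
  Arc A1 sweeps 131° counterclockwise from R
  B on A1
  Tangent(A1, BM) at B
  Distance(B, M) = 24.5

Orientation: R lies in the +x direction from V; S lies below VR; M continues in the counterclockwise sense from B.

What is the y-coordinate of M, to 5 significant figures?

-40.350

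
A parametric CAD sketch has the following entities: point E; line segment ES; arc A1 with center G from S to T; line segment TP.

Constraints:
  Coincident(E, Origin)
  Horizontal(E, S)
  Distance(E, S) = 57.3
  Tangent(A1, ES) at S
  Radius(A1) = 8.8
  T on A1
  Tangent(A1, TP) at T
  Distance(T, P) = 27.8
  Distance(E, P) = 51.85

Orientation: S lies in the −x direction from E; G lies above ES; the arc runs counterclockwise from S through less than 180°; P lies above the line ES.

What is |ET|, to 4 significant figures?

49.31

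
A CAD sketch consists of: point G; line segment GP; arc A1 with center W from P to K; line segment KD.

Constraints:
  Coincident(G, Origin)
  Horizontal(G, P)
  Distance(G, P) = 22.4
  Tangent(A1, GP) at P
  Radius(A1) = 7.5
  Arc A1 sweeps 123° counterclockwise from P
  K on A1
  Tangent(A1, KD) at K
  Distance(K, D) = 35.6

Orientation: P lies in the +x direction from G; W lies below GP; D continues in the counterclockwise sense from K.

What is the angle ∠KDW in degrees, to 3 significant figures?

11.9°

G is at the origin; G and P share the same y with |GP| = 22.4 and P on the +x side, so P = (22.4, 0.00). Since A1 is tangent to GP there, WP ⟂ GP, so W = P + (0, -7.5) = (22.4, -7.50). On A1, P sits at bearing 90° from W; a 123° counterclockwise sweep puts K at bearing 213°, so K = W + 7.5·(cos 213°, sin 213°) = (16.1, -11.6). A1 meets KD tangentially, so WK is at right angles to KD, so KD runs along (−sin 213°, cos 213°); with |KD| = 35.6, D = (35.5, -41.4). Then cos ∠KDW = DK·DW / (|DK||DW|), giving 11.9°.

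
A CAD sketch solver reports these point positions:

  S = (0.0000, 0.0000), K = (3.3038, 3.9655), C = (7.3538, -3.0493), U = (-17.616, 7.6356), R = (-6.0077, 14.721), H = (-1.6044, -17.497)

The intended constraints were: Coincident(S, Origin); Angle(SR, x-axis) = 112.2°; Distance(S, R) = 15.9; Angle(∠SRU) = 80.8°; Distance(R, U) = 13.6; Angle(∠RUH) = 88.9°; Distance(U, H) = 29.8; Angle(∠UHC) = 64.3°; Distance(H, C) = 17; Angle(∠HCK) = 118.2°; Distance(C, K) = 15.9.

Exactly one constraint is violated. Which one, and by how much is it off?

Distance(C, K) = 15.9 — off by 7.80.

S = (0.00, 0.00) ✓; SR at 112.2° ✓; |SR| = 15.90 ✓; ∠SRU = 80.80° ✓; |RU| = 13.60 ✓; ∠RUH = 88.90° ✓; |UH| = 29.80 ✓; ∠UHC = 64.30° ✓; |HC| = 17.00 ✓; ∠HCK = 118.2° ✓; |CK| = 8.100 ✗.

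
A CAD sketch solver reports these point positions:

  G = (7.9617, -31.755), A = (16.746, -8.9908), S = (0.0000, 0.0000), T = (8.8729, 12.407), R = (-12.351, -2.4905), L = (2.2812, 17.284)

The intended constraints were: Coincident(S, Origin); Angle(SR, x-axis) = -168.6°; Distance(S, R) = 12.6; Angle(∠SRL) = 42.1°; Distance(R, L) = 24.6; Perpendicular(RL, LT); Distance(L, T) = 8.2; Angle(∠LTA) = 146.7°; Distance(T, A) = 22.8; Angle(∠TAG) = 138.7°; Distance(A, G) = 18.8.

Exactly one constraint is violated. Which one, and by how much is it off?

Distance(A, G) = 18.8 — off by 5.60.

S = (0.00, 0.00) ✓; SR at -168.6° ✓; |SR| = 12.60 ✓; ∠SRL = 42.10° ✓; |RL| = 24.60 ✓; ∠(RL, LT) = 90.00° ✓; |LT| = 8.200 ✓; ∠LTA = 146.7° ✓; |TA| = 22.80 ✓; ∠TAG = 138.7° ✓; |AG| = 24.40 ✗.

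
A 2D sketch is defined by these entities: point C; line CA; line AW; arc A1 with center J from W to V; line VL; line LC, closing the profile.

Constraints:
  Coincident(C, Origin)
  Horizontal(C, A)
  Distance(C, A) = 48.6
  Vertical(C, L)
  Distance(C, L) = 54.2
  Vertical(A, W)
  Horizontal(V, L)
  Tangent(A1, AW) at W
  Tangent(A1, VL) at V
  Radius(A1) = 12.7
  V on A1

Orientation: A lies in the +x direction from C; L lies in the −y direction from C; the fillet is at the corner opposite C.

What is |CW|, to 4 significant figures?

63.91

The virtual corner opposite C is at (48.60, -54.20). Since A1 is tangent to AW there, JW ⟂ AW and tangency of A1 to VL means the radius JV is perpendicular to VL, with radius 12.7, so the center J sits 12.7 in from both sides at J = (35.90, -41.50). That places the tangent points at W = (48.60, -41.50) on AW and V = (35.90, -54.20) on VL. Then |CW| = |W − C| = 63.91.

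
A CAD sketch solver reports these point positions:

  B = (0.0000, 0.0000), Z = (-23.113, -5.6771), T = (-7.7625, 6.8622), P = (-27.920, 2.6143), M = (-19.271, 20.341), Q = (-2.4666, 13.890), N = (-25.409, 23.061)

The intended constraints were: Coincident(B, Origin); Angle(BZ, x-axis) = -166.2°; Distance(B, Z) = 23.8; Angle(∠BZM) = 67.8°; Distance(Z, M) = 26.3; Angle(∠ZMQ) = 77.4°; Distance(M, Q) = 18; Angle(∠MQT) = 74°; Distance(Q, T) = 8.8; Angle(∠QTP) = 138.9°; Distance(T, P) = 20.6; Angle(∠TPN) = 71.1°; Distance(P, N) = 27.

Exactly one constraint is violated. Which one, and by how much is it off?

Distance(P, N) = 27 — off by 6.40.

B = (0.00, 0.00) ✓; BZ at -166.2° ✓; |BZ| = 23.80 ✓; ∠BZM = 67.80° ✓; |ZM| = 26.30 ✓; ∠ZMQ = 77.40° ✓; |MQ| = 18.00 ✓; ∠MQT = 74.00° ✓; |QT| = 8.800 ✓; ∠QTP = 138.9° ✓; |TP| = 20.60 ✓; ∠TPN = 71.10° ✓; |PN| = 20.60 ✗.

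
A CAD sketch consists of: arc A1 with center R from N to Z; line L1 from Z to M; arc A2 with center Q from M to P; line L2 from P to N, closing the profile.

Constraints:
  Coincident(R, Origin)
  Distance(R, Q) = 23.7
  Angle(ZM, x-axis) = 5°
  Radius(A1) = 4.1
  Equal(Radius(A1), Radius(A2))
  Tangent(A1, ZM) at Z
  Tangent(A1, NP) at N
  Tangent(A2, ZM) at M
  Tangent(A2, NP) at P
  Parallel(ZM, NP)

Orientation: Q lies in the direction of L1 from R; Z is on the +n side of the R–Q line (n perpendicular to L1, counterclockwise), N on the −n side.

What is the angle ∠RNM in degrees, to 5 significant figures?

70.915°

The slot axis is L1's direction at 5.0°, so u = (cos 5.0°, sin 5.0°) = (0.99619, 0.087156) and n = (−sin 5.0°, cos 5.0°) = (-0.087156, 0.99619). R is at the origin and Q lies 23.7 along u from R, so Q = 23.7·u = (23.610, 2.0656). Tangency of A1 to both parallel lines with radius 4.1 puts Z and N at R ± 4.1·n: Z = (-0.35734, 4.0844), N = (0.35734, -4.0844). Equal radii place M and P the same way about Q: M = Q + 4.1·n = (23.252, 6.1500), P = Q − 4.1·n = (23.967, -2.0188). Then cos ∠RNM = NR·NM / (|NR||NM|), giving 70.915°.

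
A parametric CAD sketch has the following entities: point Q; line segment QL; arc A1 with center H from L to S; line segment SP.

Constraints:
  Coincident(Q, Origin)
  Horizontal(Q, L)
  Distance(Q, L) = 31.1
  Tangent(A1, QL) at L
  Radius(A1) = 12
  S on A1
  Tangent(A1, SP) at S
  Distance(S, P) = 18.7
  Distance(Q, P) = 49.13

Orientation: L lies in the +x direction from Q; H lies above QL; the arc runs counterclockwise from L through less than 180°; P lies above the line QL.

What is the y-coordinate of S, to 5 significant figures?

16.240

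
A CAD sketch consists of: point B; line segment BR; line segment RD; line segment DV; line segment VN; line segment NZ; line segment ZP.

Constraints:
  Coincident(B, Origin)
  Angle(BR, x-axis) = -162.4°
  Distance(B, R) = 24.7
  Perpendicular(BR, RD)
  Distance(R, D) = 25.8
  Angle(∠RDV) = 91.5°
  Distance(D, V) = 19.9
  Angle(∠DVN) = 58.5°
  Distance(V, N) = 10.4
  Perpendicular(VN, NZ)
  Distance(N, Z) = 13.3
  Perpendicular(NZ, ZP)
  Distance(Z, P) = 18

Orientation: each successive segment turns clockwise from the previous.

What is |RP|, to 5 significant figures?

41.384

B is at the origin; BR runs at -162.4° with length 24.7, so R = (-23.544, -7.4685). BR is perpendicular to RD, so RD runs at 107.60°; with |RD| = 25.8, D = (-31.345, 17.124). ∠RDV = 91.5° gives DV at 19.100° from the x-axis; with |DV| = 19.9, V = (-12.540, 23.635). ∠DVN = 58.5° gives VN at -102.40° from the x-axis; with |VN| = 10.4, N = (-14.774, 13.478). VN ⟂ NZ, so NZ runs at 167.60°; with |NZ| = 13.3, Z = (-27.763, 16.334). The perpendicularity gives ZP at right angles to NZ, so ZP runs at 77.600°; with |ZP| = 18.0, P = (-23.898, 33.914). Then |RP| = |P − R| = 41.384.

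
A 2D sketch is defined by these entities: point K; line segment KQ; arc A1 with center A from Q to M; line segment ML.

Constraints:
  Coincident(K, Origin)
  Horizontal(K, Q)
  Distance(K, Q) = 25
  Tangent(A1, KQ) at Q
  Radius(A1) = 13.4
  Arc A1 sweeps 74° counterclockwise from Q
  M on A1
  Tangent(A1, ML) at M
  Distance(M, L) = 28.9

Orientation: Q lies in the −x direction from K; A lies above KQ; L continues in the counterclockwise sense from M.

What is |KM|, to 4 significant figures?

15.53

K is at the origin; KQ is horizontal with |KQ| = 25.0 and Q on the −x side, so Q = (-25.00, 0.000). Tangency of A1 to KQ means the radius AQ is perpendicular to KQ, so A = Q + (0, 13.4) = (-25.00, 13.40). On A1, Q sits at bearing -90° from A; a 74° counterclockwise sweep puts M at bearing -16°, so M = A + 13.4·(cos -16°, sin -16°) = (-12.12, 9.706). Then |KM| = |M − K| = 15.53.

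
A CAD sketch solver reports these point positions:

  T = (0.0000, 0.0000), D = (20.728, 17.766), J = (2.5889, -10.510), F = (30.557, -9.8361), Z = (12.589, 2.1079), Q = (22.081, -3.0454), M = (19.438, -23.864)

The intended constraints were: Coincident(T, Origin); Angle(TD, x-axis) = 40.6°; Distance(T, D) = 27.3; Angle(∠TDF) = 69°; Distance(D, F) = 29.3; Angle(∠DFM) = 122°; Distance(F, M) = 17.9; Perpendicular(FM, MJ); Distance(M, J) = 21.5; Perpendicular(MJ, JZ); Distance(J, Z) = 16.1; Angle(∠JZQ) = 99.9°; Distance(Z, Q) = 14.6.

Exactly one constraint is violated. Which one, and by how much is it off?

Distance(Z, Q) = 14.6 — off by 3.80.

T = (0.00, 0.00) ✓; TD at 40.60° ✓; |TD| = 27.30 ✓; ∠TDF = 69.00° ✓; |DF| = 29.30 ✓; ∠DFM = 122.0° ✓; |FM| = 17.90 ✓; ∠(FM, MJ) = 90.00° ✓; |MJ| = 21.50 ✓; ∠(MJ, JZ) = 90.00° ✓; |JZ| = 16.10 ✓; ∠JZQ = 99.90° ✓; |ZQ| = 10.80 ✗.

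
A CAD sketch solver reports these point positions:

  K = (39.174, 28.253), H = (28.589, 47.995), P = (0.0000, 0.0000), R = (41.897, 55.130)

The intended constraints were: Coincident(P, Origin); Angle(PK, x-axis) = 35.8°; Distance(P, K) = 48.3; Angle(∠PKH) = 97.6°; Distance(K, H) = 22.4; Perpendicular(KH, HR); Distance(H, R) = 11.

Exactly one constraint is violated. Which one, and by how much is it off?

Distance(H, R) = 11 — off by 4.10.

P = (0.00, 0.00) ✓; PK at 35.80° ✓; |PK| = 48.30 ✓; ∠PKH = 97.60° ✓; |KH| = 22.40 ✓; ∠(KH, HR) = 90.00° ✓; |HR| = 15.10 ✗.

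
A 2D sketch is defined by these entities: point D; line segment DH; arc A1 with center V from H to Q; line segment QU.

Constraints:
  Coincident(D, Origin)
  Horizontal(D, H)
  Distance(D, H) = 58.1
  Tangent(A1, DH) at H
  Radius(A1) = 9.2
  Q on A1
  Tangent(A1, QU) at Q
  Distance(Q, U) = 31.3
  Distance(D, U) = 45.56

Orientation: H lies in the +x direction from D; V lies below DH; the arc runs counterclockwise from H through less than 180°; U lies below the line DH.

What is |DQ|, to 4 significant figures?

50.50

Checks: |VQ| = 9.200 ✓; ∠(VQ, QU) = 90.00° ✓; |QU| = 31.30 ✓; |DU| = 45.56 ✓.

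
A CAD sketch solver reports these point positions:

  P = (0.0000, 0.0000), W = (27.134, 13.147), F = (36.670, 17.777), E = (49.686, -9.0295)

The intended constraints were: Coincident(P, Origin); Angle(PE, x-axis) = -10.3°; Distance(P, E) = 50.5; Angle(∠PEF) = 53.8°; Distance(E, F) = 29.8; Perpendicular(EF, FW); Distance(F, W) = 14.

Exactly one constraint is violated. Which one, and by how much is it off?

Distance(F, W) = 14 — off by 3.40.

P = (0.00, 0.00) ✓; PE at -10.30° ✓; |PE| = 50.50 ✓; ∠PEF = 53.80° ✓; |EF| = 29.80 ✓; ∠(EF, FW) = 90.00° ✓; |FW| = 10.60 ✗.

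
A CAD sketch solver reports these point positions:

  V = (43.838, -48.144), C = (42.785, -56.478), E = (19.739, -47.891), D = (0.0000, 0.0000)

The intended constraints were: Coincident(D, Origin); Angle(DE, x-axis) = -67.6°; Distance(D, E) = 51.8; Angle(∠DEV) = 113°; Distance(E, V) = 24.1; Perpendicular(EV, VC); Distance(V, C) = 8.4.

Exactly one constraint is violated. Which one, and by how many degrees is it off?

Perpendicular(EV, VC) — off by 6.60°.

D = (0.00, 0.00) ✓; DE at -67.60° ✓; |DE| = 51.80 ✓; ∠DEV = 113.0° ✓; |EV| = 24.10 ✓; ∠(EV, VC) = 96.60° ✗; |VC| = 8.400 ✓.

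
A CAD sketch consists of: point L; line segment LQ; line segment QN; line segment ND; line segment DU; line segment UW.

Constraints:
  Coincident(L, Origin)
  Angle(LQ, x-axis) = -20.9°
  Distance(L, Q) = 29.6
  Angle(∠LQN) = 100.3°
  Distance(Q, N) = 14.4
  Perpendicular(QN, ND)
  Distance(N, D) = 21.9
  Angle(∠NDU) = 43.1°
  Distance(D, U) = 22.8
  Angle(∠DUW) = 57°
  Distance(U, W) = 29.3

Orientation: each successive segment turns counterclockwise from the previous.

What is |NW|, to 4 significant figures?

13.27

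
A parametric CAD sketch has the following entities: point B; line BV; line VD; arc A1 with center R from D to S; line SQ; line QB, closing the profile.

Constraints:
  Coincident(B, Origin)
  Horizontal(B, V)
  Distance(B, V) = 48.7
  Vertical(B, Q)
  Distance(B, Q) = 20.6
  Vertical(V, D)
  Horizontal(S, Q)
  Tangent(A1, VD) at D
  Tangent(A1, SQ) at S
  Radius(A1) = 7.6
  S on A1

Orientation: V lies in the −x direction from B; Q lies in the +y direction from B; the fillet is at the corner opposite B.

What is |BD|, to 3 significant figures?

50.4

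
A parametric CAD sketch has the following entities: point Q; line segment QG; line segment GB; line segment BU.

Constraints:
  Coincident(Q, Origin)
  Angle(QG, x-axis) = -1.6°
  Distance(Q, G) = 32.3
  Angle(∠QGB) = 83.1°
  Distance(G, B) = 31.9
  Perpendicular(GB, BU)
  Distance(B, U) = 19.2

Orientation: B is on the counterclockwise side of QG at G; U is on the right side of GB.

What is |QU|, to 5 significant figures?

58.424

Q is at the origin; QG runs at -1.6° with length 32.3, so G = 32.3·(cos -1.6°, sin -1.6°) = (32.287, -0.90187). ∠QGB = 83.1°, so GB runs at -1.6° + (180° − 83.1°) = 95.300° from the x-axis; with |GB| = 31.9, B = G + 31.9·(cos 95.300°, sin 95.300°) = (29.341, 30.862). GB is perpendicular to BU; with |BU| = 19.2 on the right of GB, U = B + 19.2·(0.99572, 0.092371) = (48.459, 32.635). Then |QU| = |U − Q| = 58.424.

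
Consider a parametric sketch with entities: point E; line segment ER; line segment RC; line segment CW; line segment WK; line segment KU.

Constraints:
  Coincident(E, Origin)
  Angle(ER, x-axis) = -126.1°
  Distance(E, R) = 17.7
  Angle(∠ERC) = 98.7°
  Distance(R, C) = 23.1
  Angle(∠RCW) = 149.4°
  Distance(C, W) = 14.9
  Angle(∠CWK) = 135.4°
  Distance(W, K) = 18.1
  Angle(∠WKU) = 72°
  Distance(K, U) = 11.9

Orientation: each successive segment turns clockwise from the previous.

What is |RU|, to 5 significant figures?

37.658

∠CWK = 135.4° gives WK at 77.400° from the x-axis; with |WK| = 18.1, K = (-34.885, 26.629). ∠WKU = 72.0° gives KU at -30.600° from the x-axis; with |KU| = 11.9, U = (-24.642, 20.572). Then |RU| = |U − R| = 37.658.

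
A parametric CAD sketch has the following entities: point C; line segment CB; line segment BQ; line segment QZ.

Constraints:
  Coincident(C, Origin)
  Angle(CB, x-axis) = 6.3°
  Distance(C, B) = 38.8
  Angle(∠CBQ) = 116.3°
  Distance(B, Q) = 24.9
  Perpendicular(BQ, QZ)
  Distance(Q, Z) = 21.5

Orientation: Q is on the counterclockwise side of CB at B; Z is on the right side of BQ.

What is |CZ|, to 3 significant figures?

70.3

C is at the origin; CB runs at 6.3° with length 38.8, so B = 38.8·(cos 6.3°, sin 6.3°) = (38.6, 4.26). ∠CBQ = 116.3°, so BQ runs at 6.3° + (180° − 116.3°) = 70.0° from the x-axis; with |BQ| = 24.9, Q = B + 24.9·(cos 70.0°, sin 70.0°) = (47.1, 27.7). The perpendicularity gives QZ at right angles to BQ; with |QZ| = 21.5 on the right of BQ, Z = Q + 21.5·(0.940, -0.342) = (67.3, 20.3). Then |CZ| = |Z − C| = 70.3.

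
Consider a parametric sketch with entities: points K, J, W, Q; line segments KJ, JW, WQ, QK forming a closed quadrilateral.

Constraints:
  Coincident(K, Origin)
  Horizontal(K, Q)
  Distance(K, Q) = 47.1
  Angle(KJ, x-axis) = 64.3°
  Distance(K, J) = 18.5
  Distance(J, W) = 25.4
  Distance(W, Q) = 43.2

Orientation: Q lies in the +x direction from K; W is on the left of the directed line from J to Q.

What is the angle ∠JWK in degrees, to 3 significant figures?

5.52°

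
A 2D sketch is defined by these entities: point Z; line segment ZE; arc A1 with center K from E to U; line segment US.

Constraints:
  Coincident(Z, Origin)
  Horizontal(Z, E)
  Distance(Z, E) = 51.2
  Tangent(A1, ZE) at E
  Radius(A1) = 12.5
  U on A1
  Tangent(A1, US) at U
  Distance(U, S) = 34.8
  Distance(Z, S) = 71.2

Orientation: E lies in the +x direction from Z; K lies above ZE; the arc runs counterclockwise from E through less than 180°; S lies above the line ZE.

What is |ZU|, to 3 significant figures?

65.1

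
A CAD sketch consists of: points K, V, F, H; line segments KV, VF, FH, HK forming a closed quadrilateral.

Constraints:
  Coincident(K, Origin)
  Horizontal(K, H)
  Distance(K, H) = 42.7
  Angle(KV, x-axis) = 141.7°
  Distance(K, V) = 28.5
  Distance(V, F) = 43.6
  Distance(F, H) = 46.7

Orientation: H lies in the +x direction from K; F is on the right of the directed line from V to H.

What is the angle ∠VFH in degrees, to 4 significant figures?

96.54°

Checks: |VF| = 43.60 ✓; |FH| = 46.70 ✓.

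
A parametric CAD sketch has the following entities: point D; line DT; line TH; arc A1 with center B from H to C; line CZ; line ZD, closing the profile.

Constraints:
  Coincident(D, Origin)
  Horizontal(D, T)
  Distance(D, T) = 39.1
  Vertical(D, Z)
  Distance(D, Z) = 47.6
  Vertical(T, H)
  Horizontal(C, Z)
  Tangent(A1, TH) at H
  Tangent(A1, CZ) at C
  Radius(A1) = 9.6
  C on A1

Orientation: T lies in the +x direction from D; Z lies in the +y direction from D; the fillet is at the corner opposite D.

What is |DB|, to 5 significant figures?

48.107

D is at the origin; D and T share the same y with |DT| = 39.1 and T on the +x side, so T = (39.100, 0.0000). DZ is vertical with |DZ| = 47.6 and Z on the +y side, so Z = (0.0000, 47.600). The virtual corner opposite D is at (39.100, 47.600). Tangency of A1 to TH means the radius BH is perpendicular to TH and since A1 is tangent to CZ there, BC ⟂ CZ, with radius 9.6, so the center B sits 9.6 in from both sides at B = (29.500, 38.000). Then |DB| = |B − D| = 48.107.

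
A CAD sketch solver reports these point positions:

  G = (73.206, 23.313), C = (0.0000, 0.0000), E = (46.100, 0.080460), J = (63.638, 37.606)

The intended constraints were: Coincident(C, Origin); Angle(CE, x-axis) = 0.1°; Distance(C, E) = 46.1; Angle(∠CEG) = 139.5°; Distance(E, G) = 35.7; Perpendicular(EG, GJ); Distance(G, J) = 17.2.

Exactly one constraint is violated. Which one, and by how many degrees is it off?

Perpendicular(EG, GJ) — off by 6.80°.

C = (0.00, 0.00) ✓; CE at 0.1000° ✓; |CE| = 46.10 ✓; ∠CEG = 139.5° ✓; |EG| = 35.70 ✓; ∠(EG, GJ) = 83.20° ✗; |GJ| = 17.20 ✓.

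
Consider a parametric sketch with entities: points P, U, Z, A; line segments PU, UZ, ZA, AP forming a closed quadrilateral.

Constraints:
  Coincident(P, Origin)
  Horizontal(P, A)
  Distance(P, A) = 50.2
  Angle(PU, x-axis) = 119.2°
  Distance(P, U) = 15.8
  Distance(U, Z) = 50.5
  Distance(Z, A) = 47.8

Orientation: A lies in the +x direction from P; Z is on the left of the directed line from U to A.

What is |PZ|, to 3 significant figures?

55.0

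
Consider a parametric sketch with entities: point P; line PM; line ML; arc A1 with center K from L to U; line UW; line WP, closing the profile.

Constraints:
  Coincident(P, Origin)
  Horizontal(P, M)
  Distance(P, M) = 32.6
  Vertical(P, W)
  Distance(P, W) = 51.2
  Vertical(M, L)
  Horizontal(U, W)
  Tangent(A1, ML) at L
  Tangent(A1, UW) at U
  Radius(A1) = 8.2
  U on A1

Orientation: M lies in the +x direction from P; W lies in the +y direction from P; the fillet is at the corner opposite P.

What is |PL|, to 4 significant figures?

53.96

P is at the origin; P and M share the same y with |PM| = 32.6 and M on the +x side, so M = (32.60, 0.000). P and W share the same x with |PW| = 51.2 and W on the +y side, so W = (0.000, 51.20). The virtual corner opposite P is at (32.60, 51.20). Since A1 is tangent to ML there, KL ⟂ ML and tangency of A1 to UW means the radius KU is perpendicular to UW, with radius 8.2, so the center K sits 8.2 in from both sides at K = (24.40, 43.00). That places the tangent points at L = (32.60, 43.00) on ML and U = (24.40, 51.20) on UW. Then |PL| = |L − P| = 53.96.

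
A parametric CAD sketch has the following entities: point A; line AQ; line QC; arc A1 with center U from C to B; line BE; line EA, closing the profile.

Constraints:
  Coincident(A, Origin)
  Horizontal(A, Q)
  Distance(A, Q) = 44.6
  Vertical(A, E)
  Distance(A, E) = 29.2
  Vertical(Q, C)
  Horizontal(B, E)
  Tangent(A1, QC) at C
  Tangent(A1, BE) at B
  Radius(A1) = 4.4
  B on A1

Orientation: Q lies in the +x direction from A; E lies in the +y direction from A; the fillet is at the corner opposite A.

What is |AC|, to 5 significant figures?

51.031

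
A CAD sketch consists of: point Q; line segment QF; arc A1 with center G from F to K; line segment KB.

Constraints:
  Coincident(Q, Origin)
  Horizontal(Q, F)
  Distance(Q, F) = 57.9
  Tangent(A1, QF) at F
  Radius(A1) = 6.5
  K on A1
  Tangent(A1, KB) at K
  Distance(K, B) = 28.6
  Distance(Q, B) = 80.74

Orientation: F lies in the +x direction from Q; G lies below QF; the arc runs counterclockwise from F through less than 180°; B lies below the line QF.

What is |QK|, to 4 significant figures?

54.73

Checks: |GK| = 6.500 ✓; ∠(GK, KB) = 90.00° ✓; |KB| = 28.60 ✓; |QB| = 80.74 ✓.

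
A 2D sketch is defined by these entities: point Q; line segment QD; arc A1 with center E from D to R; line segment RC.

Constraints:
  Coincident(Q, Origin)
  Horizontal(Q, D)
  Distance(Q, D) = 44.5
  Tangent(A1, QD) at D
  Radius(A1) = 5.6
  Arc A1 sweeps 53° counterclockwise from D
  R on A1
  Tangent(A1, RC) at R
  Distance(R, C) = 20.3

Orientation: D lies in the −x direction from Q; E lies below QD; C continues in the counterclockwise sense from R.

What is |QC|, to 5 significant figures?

63.908

Q is at the origin; QD is horizontal with |QD| = 44.5 and D on the −x side, so D = (-44.500, 0.0000). Tangency of A1 to QD means the radius ED is perpendicular to QD, so E = D + (0, -5.6) = (-44.500, -5.6000). On A1, D sits at bearing 90° from E; a 53° counterclockwise sweep puts R at bearing 143°, so R = E + 5.6·(cos 143°, sin 143°) = (-48.972, -2.2298). Since A1 is tangent to RC there, ER ⟂ RC, so RC runs along (−sin 143°, cos 143°); with |RC| = 20.3, C = (-61.189, -18.442). Then |QC| = |C − Q| = 63.908.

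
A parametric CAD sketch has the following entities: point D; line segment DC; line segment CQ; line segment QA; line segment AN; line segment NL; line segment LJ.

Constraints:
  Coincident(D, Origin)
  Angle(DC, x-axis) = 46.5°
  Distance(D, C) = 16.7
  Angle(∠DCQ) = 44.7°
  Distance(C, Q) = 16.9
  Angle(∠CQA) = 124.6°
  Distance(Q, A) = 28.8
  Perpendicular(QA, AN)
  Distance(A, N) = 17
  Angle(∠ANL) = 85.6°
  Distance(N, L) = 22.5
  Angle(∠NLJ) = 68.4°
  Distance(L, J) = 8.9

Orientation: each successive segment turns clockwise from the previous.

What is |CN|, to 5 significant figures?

38.521

D is at the origin; DC runs at 46.5° with length 16.7, so C = (11.496, 12.114). ∠DCQ = 44.7° gives CQ at -88.800° from the x-axis; with |CQ| = 16.9, Q = (11.849, -4.7825). ∠CQA = 124.6° gives QA at -144.20° from the x-axis; with |QA| = 28.8, A = (-11.509, -21.629). The perpendicularity gives AN at right angles to QA, so AN runs at 125.80°; with |AN| = 17.0, N = (-21.453, -7.8412). Then |CN| = |N − C| = 38.521.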